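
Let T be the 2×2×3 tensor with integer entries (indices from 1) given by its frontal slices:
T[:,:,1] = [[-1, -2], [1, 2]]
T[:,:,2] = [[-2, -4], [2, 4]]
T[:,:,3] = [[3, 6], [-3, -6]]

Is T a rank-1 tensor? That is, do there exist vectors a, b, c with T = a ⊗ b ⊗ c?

If T = a ⊗ b ⊗ c then every fibre of T is a multiple of the corresponding factor, so read the factors off the fibres through the nonzero entry T[1,1,1] = -1.
The mode-1 fibre T[:,1,1] = [-1, 1] gives a = (1, -1) (primitive direction); the mode-2 fibre T[1,:,1] = [-1, -2] gives b = (1, 2); then c[k] = T[1,1,k] / (a[1]·b[1]) = [-1, -2, 3] / 1 = (-1, -2, 3).
Expanding (1, -1) ⊗ (1, 2) ⊗ (-1, -2, 3) reproduces all 12 entries of T, so T = (1, -1) ⊗ (1, 2) ⊗ (-1, -2, 3) and rank(T) ≤ 1.
Equivalently every frontal slice T[:,:,k] is c[k] times the rank-1 matrix (1, -1) ⊗ (1, 2). So T has rank 1 (it is nonzero).

Yes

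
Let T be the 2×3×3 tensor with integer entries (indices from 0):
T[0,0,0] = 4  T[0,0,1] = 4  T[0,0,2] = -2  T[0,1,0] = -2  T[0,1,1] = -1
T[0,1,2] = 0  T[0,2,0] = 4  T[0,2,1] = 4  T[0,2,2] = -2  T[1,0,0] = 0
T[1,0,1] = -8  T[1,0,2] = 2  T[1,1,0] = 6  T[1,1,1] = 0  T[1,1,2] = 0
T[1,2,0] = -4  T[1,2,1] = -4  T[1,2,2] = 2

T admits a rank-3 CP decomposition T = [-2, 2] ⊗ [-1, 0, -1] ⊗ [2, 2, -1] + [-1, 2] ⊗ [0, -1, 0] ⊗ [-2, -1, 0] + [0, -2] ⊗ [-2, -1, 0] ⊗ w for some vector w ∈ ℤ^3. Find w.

w = [1, -1, 0]

Subtract the known terms from T to get the rank-1 residual R = [0, -2] ⊗ [-2, -1, 0] ⊗ w, so R[i,j,k] = a[i]·b[j]·w[k]. Pick indices with nonzero a[1]·b[0] = (-2)·(-2) = 4. Only the fibre through (1,0,·) is needed: R[1,0,:] = T[1,0,:] − Σₗ aₗ[1]bₗ[0]cₗ = [0, -8, 2] − (2)·(-1)·[2, 2, -1] − (2)·(0)·[-2, -1, 0] = [4, -4, 0]. Then w[k] = R[1,0,k] / 4 for each k, giving w = [4, -4, 0] / 4 = [1, -1, 0].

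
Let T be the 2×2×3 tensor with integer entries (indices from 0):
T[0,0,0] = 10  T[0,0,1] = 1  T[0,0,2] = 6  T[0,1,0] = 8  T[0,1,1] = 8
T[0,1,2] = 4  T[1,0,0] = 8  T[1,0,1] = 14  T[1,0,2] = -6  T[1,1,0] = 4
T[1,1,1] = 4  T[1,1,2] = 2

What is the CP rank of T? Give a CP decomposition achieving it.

rank(T) = 3

Lower bound: the mode-3 unfolding of T (rows indexed by k, columns by (i,j) = (0,0), (0,1), (1,0), (1,1)) is [[10, 8, 8, 4], [1, 8, 14, 4], [6, 4, -6, 2]].
There the 3×3 minor on rows k ∈ {0, 1, 2}, columns (i,j) ∈ {(0,0), (0,1), (1,0)} is det [[10, 8, 8], [1, 8, 14], [6, 4, -6]] = -672 ≠ 0, so this unfolding has rank ≥ 3; CP rank is at least every unfolding rank, so rank(T) ≥ 3. (Flattening ranks never certify an upper bound on CP rank; for that we must actually write T with 3 rank-1 terms.)
Upper bound: T is a sum of 3 rank-1 terms, T = (1, -1) ⊗ (1, 0) ⊗ (0, -8, 4) + (1, 2) ⊗ (1, 0) ⊗ (2, 1, -2) + (2, 1) ⊗ (1, 1) ⊗ (4, 4, 2) (one valid choice — decompositions are not unique — normalised so each a, b is primitive with positive first nonzero entry; check it by expanding all entries), so rank(T) ≤ 3.
These bounds meet, so rank(T) = 3.
Check entry T[1,1,1] = 4: (-1)·(0)·(-8) + (2)·(0)·(1) + (1)·(1)·(4) = 4.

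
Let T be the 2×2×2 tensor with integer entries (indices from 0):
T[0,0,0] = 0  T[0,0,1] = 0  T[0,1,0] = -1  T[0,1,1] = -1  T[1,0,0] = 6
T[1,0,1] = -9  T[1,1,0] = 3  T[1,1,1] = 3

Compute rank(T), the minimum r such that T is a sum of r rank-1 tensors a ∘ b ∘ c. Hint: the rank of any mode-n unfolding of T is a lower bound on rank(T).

2

Lower bound: the mode-3 unfolding of T (rows indexed by k, columns by (i,j) = (0,0), (0,1), (1,0), (1,1)) is [[0, -1, 6, 3], [0, -1, -9, 3]].
There the 2×2 minor on rows k ∈ {0, 1}, columns (i,j) ∈ {(0,1), (1,0)} is det [[-1, 6], [-1, -9]] = 15 ≠ 0, so this unfolding has rank ≥ 2; CP rank is at least every unfolding rank, so rank(T) ≥ 2. (Flattening ranks never certify an upper bound on CP rank; for that we must actually write T with 2 rank-1 terms.)
Upper bound — finding two terms. Write S_k = T[:,:,k] for the frontal slices: S₀ = [[0, -1], [6, 3]], S₁ = [[0, -1], [-9, 3]].
If T = a₁ ∘ b₁ ∘ c₁ + a₂ ∘ b₂ ∘ c₂ then each S_k = c₁[k]·a₁b₁ᵀ + c₂[k]·a₂b₂ᵀ. S₀ and S₁ are linearly independent, so a₁b₁ᵀ and a₂b₂ᵀ must span the same plane of matrices: they are the rank-1 matrices of the form x·S₀ + y·S₁.
det(x·S₀ + y·S₁) is 6·x² − 3·xy − 9·y² = 3·(2·x − 3·y)(x + y), vanishing at (x:y) = (3:2) and (1:-1).
M₁ = 3·S₀ + 2·S₁ = [[0, -5], [0, 15]] = (-5)·[1, -3][0, 1]ᵀ and M₂ = S₀ − S₁ = [[0, 0], [15, 0]] = 15·[0, 1][1, 0]ᵀ, so take a₁ = [1, -3], b₁ = [0, 1], a₂ = [0, 1], b₂ = [1, 0].
Each slice is an integer combination of E₁ = a₁b₁ᵀ and E₂ = a₂b₂ᵀ: S₀ = −E₁ + 6·E₂, S₁ = −E₁ − 9·E₂; reading off coefficients, c₁ = [-1, -1] and c₂ = [6, -9].
Hence T = [1, -3] ∘ [0, 1] ∘ [-1, -1] + [0, 1] ∘ [1, 0] ∘ [6, -9], so rank(T) ≤ 2.
These bounds meet, so rank(T) = 2.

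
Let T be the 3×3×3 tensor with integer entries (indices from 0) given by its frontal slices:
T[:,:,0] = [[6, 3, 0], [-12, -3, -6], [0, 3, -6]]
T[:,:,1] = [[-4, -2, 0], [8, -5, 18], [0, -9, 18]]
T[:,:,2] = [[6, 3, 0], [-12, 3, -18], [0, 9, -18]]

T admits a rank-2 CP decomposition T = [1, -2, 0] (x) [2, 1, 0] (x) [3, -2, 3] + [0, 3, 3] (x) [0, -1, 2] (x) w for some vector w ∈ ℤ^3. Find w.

w = [-1, 3, -3]

Subtract the known terms from T to get the rank-1 residual R = [0, 3, 3] (x) [0, -1, 2] (x) w, so R[i,j,k] = a[i]·b[j]·w[k]. Pick indices with nonzero a[1]·b[1] = (3)·(-1) = -3. Only the fibre through (1,1,·) is needed: R[1,1,:] = T[1,1,:] − Σₗ aₗ[1]bₗ[1]cₗ = [-3, -5, 3] − (-2)·(1)·[3, -2, 3] = [3, -9, 9]. Then w[k] = R[1,1,k] / -3 for each k, giving w = [3, -9, 9] / -3 = [-1, 3, -3].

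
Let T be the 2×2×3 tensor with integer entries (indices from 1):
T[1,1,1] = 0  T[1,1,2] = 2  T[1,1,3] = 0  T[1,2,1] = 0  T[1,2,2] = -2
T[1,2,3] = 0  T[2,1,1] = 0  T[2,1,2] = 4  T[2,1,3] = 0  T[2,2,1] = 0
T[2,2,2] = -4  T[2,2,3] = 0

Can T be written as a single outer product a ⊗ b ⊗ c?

Yes

If T = a ⊗ b ⊗ c then every fibre of T is a multiple of the corresponding factor, so read the factors off the fibres through the nonzero entry T[1,1,2] = 2.
The mode-1 fibre T[:,1,2] = [2, 4] gives a = [1, 2] (primitive direction); the mode-2 fibre T[1,:,2] = [2, -2] gives b = [1, -1]; then c[k] = T[1,1,k] / (a[1]·b[1]) = [0, 2, 0] / 1 = [0, 2, 0].
Expanding [1, 2] ⊗ [1, -1] ⊗ [0, 2, 0] reproduces all 12 entries of T, so T = [1, 2] ⊗ [1, -1] ⊗ [0, 2, 0] and rank(T) ≤ 1.
Equivalently every frontal slice T[:,:,k] is c[k] times the rank-1 matrix [1, 2] ⊗ [1, -1]. So T has rank 1 (it is nonzero).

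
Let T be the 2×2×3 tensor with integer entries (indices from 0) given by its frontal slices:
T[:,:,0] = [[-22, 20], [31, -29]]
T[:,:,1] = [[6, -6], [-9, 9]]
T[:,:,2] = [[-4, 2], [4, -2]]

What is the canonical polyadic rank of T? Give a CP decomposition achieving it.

Lower bound: the mode-2 unfolding of T (rows indexed by j, columns by (i,k) = (0,0), (0,1), (0,2), (1,0), (1,1), (1,2)) is [[-22, 6, -4, 31, -9, 4], [20, -6, 2, -29, 9, -2]].
There the 2×2 minor on rows j ∈ {0, 1}, columns (i,k) ∈ {(0,0), (0,1)} is det [[-22, 6], [20, -6]] = 12 ≠ 0, so this unfolding has rank ≥ 2; CP rank is at least every unfolding rank, so rank(T) ≥ 2. (Flattening ranks never certify an upper bound on CP rank; for that we must actually write T with 2 rank-1 terms.)
Upper bound — finding two terms. Write S_k = T[:,:,k] for the frontal slices: S₀ = [[-22, 20], [31, -29]], S₁ = [[6, -6], [-9, 9]], S₂ = [[-4, 2], [4, -2]].
If T = a₁ ⊗ b₁ ⊗ c₁ + a₂ ⊗ b₂ ⊗ c₂ then each S_k = c₁[k]·a₁b₁ᵀ + c₂[k]·a₂b₂ᵀ. S₀ and S₁ are linearly independent, so a₁b₁ᵀ and a₂b₂ᵀ must span the same plane of matrices: they are the rank-1 matrices of the form x·S₀ + y·S₁.
det(x·S₀ + y·S₁) is 18·x² − 6·xy = 6·(3·x − y)(x), vanishing at (x:y) = (1:3) and (0:1).
M₁ = S₀ + 3·S₁ = [[-4, 2], [4, -2]] = (-2)·[1, -1][2, -1]ᵀ and M₂ = S₁ = [[6, -6], [-9, 9]] = 3·[2, -3][1, -1]ᵀ, so take a₁ = [1, -1], b₁ = [2, -1], a₂ = [2, -3], b₂ = [1, -1].
Each slice is an integer combination of E₁ = a₁b₁ᵀ and E₂ = a₂b₂ᵀ: S₀ = −2·E₁ − 9·E₂, S₁ = 3·E₂, S₂ = −2·E₁; reading off coefficients, c₁ = [-2, 0, -2] and c₂ = [-9, 3, 0].
Hence T = [1, -1] ⊗ [2, -1] ⊗ [-2, 0, -2] + [2, -3] ⊗ [1, -1] ⊗ [-9, 3, 0], so rank(T) ≤ 2.
These bounds meet, so rank(T) = 2.

rank(T) = 2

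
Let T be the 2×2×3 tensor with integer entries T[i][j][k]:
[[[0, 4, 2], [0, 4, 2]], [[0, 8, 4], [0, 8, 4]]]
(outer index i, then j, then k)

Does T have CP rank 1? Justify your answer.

If T = a (x) b (x) c then every fibre of T is a multiple of the corresponding factor, so read the factors off the fibres through the nonzero entry T[0,0,1] = 4.
The mode-1 fibre T[:,0,1] = [4, 8] gives a = [1, 2] (primitive direction); the mode-2 fibre T[0,:,1] = [4, 4] gives b = [1, 1]; then c[k] = T[0,0,k] / (a[0]·b[0]) = [0, 4, 2] / 1 = [0, 4, 2].
Expanding [1, 2] (x) [1, 1] (x) [0, 4, 2] reproduces all 12 entries of T, so T = [1, 2] (x) [1, 1] (x) [0, 4, 2] and rank(T) ≤ 1.
Equivalently every frontal slice T[:,:,k] is c[k] times the rank-1 matrix [1, 2] (x) [1, 1]. So T has rank 1 (it is nonzero).

Yes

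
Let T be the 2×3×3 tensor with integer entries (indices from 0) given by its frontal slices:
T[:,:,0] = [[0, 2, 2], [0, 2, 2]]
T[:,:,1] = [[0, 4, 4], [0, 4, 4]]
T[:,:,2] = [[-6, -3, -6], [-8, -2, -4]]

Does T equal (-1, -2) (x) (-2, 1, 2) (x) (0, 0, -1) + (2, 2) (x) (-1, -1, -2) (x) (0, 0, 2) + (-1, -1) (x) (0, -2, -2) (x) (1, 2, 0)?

Reconstruct entrywise from the claimed factors. For example, T[0,0,1] = 0 and Σₗ aₗ[0]bₗ[0]cₗ[1] = (-1)·(-2)·(0) + (2)·(-1)·(0) + (-1)·(0)·(2) = 0; checking all 18 entries, every one matches. The claim holds.

Yes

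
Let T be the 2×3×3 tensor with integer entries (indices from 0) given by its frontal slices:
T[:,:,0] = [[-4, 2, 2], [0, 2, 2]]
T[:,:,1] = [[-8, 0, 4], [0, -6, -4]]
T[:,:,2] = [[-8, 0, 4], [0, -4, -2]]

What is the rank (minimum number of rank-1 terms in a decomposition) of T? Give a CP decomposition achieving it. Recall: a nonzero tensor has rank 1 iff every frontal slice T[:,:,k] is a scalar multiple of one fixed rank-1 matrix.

Lower bound: the mode-2 unfolding of T (rows indexed by j, columns by (i,k) = (0,0), (0,1), (0,2), (1,0), (1,1), (1,2)) is [[-4, -8, -8, 0, 0, 0], [2, 0, 0, 2, -6, -4], [2, 4, 4, 2, -4, -2]].
There the 3×3 minor on rows j ∈ {0, 1, 2}, columns (i,k) ∈ {(0,0), (0,1), (1,0)} is det [[-4, -8, 0], [2, 0, 2], [2, 4, 2]] = 32 ≠ 0, so this unfolding has rank ≥ 3; CP rank is at least every unfolding rank, so rank(T) ≥ 3. (Unfolding ranks only ever bound the CP rank from below — rank(T) can be strictly larger than all of them — so the matching upper bound has to come from an explicit 3-term decomposition.)
Upper bound: T is a sum of 3 rank-1 terms, T = [0, 1] ⊗ [0, 1, 1] ⊗ [2, -4, -2] + [1, 0] ⊗ [2, -1, -1] ⊗ [-2, -4, -4] + [2, 1] ⊗ [0, 1, 0] ⊗ [0, -2, -2] (one valid choice — decompositions are not unique — normalised so each a, b is primitive with positive first nonzero entry; check it by expanding all entries), so rank(T) ≤ 3.
These bounds meet, so rank(T) = 3.
Check entry T[0,0,1] = -8: (0)·(0)·(-4) + (1)·(2)·(-4) + (2)·(0)·(-2) = -8.

rank(T) = 3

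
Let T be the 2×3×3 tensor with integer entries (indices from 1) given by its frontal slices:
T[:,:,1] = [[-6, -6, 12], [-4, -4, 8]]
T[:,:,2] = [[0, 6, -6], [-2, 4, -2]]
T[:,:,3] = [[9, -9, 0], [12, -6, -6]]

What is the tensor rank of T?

Lower bound: the mode-3 unfolding of T (rows indexed by k, columns by (i,j) = (1,1), (1,2), (1,3), (2,1), (2,2), (2,3)) is [[-6, -6, 12, -4, -4, 8], [0, 6, -6, -2, 4, -2], [9, -9, 0, 12, -6, -6]].
There the 2×2 minor on rows k ∈ {1, 2}, columns (i,j) ∈ {(1,1), (1,2)} is det [[-6, -6], [0, 6]] = -36 ≠ 0, so this unfolding has rank ≥ 2; CP rank is at least every unfolding rank, so rank(T) ≥ 2. (Flattening ranks never certify an upper bound on CP rank; for that we must actually write T with 2 rank-1 terms.)
Upper bound — finding two terms. Write S_k = T[:,:,k] for the frontal slices: S₁ = [[-6, -6, 12], [-4, -4, 8]], S₂ = [[0, 6, -6], [-2, 4, -2]], S₃ = [[9, -9, 0], [12, -6, -6]].
If T = a₁ ⊗ b₁ ⊗ c₁ + a₂ ⊗ b₂ ⊗ c₂ then each S_k = c₁[k]·a₁b₁ᵀ + c₂[k]·a₂b₂ᵀ. S₁ and S₂ are linearly independent, so a₁b₁ᵀ and a₂b₂ᵀ must span the same plane of matrices: they are the rank-1 matrices of the form x·S₁ + y·S₂.
The 2×2 minor of x·S₁ + y·S₂ on rows {1,2}, columns {1,2} is −12·xy + 12·y² = (-12)·(x − y)(y), vanishing at (x:y) = (1:1) and (1:0).
M₁ = S₁ + S₂ = [[-6, 0, 6], [-6, 0, 6]] = (-6)·[1, 1][1, 0, -1]ᵀ and M₂ = S₁ = [[-6, -6, 12], [-4, -4, 8]] = (-2)·[3, 2][1, 1, -2]ᵀ, so take a₁ = [1, 1], b₁ = [1, 0, -1], a₂ = [3, 2], b₂ = [1, 1, -2].
Each slice is an integer combination of E₁ = a₁b₁ᵀ and E₂ = a₂b₂ᵀ: S₁ = −2·E₂, S₂ = −6·E₁ + 2·E₂, S₃ = 18·E₁ − 3·E₂; reading off coefficients, c₁ = [0, -6, 18] and c₂ = [-2, 2, -3].
Hence T = [1, 1] ⊗ [1, 0, -1] ⊗ [0, -6, 18] + [3, 2] ⊗ [1, 1, -2] ⊗ [-2, 2, -3], so rank(T) ≤ 2.
These bounds meet, so rank(T) = 2.

2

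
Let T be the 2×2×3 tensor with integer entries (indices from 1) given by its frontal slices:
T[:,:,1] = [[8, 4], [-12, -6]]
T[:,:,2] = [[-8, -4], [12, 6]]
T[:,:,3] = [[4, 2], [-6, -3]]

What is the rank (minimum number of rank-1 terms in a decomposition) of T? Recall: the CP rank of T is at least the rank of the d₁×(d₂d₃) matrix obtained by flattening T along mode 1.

1

Lower bound: T ≠ 0 (e.g. T[1,1,1] = 8), so rank(T) ≥ 1.
Upper bound: if T = a ⊗ b ⊗ c then every fibre of T is a multiple of the corresponding factor, so read the factors off the fibres through the nonzero entry T[1,1,1] = 8.
The mode-1 fibre T[:,1,1] = [8, -12] gives a = [2, -3] (primitive direction); the mode-2 fibre T[1,:,1] = [8, 4] gives b = [2, 1]; then c[k] = T[1,1,k] / (a[1]·b[1]) = [8, -8, 4] / 4 = [2, -2, 1].
Expanding [2, -3] ⊗ [2, 1] ⊗ [2, -2, 1] reproduces all 12 entries of T, so T = [2, -3] ⊗ [2, 1] ⊗ [2, -2, 1] and rank(T) ≤ 1.
These bounds meet, so rank(T) = 1.
Check entry T[1,1,1] = 8: (2)·(2)·(2) = 8.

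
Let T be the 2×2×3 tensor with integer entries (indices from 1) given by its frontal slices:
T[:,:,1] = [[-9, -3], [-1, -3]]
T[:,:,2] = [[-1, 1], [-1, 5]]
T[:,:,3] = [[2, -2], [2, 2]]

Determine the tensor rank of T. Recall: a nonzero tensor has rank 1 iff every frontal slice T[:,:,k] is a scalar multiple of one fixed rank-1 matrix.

Lower bound: the mode-3 unfolding of T (rows indexed by k, columns by (i,j) = (1,1), (1,2), (2,1), (2,2)) is [[-9, -3, -1, -3], [-1, 1, -1, 5], [2, -2, 2, 2]].
There the 3×3 minor on rows k ∈ {1, 2, 3}, columns (i,j) ∈ {(1,1), (1,2), (2,2)} is det [[-9, -3, -3], [-1, 1, 5], [2, -2, 2]] = -144 ≠ 0, so this unfolding has rank ≥ 3; CP rank is at least every unfolding rank, so rank(T) ≥ 3. (This is only a lower bound: in general the CP rank may exceed every unfolding rank, so we still need to exhibit 3 rank-1 terms summing to T.)
Upper bound: T is a sum of 3 rank-1 terms, T = [0, 1] ⊗ [0, 1] ⊗ [-4, 4, 4] + [1, 0] ⊗ [2, 1] ⊗ [-4, 0, 0] + [1, 1] ⊗ [1, -1] ⊗ [-1, -1, 2] (written with every a and b primitive with positive leading entry and the scale carried by c; CP decompositions are not unique, and this one is verified by expanding entrywise), so rank(T) ≤ 3.
These bounds meet, so rank(T) = 3.

3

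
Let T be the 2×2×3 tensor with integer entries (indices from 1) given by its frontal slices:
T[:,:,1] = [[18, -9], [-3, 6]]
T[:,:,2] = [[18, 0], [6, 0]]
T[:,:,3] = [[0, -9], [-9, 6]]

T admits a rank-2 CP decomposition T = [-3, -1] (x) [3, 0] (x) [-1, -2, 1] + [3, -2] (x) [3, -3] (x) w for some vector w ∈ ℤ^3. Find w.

Subtract the known terms from T to get the rank-1 residual R = [3, -2] (x) [3, -3] (x) w, so R[i,j,k] = a[i]·b[j]·w[k]. Pick indices with nonzero a[1]·b[1] = (3)·(3) = 9. Only the fibre through (1,1,·) is needed: R[1,1,:] = T[1,1,:] − Σₗ aₗ[1]bₗ[1]cₗ = [18, 18, 0] − (-3)·(3)·[-1, -2, 1] = [9, 0, 9]. Then w[k] = R[1,1,k] / 9 for each k, giving w = [9, 0, 9] / 9 = [1, 0, 1].

w = [1, 0, 1]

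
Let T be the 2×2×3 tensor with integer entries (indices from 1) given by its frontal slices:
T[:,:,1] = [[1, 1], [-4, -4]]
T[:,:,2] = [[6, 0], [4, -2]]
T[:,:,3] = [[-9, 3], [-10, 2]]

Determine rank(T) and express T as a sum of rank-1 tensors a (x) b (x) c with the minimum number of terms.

rank(T) = 3

Lower bound: the mode-3 unfolding of T (rows indexed by k, columns by (i,j) = (1,1), (1,2), (2,1), (2,2)) is [[1, 1, -4, -4], [6, 0, 4, -2], [-9, 3, -10, 2]].
There the 3×3 minor on rows k ∈ {1, 2, 3}, columns (i,j) ∈ {(1,1), (1,2), (2,1)} is det [[1, 1, -4], [6, 0, 4], [-9, 3, -10]] = -60 ≠ 0, so this unfolding has rank ≥ 3; CP rank is at least every unfolding rank, so rank(T) ≥ 3. (This is only a lower bound: in general the CP rank may exceed every unfolding rank, so we still need to exhibit 3 rank-1 terms summing to T.)
Upper bound: T is a sum of 3 rank-1 terms, T = [1, -2] (x) [1, 1] (x) [2, 0, 1] + [1, 0] (x) [1, 1] (x) [-1, 2, -2] + [1, 1] (x) [2, -1] (x) [0, 2, -4] (written with every a and b primitive with positive leading entry and the scale carried by c; CP decompositions are not unique, and this one is verified by expanding entrywise), so rank(T) ≤ 3.
These bounds meet, so rank(T) = 3.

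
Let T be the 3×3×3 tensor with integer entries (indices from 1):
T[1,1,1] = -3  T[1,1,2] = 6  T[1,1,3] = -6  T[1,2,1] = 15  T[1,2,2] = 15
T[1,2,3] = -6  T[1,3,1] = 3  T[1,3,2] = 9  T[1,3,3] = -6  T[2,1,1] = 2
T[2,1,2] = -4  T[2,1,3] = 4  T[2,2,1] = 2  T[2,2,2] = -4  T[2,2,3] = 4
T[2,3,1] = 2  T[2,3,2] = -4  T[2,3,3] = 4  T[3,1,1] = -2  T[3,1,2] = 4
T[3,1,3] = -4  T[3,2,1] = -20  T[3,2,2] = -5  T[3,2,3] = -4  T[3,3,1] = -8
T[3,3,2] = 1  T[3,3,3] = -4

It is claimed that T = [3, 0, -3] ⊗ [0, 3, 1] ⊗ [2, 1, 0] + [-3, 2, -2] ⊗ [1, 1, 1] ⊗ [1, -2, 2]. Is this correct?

Reconstruct entrywise from the claimed factors. For example, T[3,2,3] = -4 and Σₗ aₗ[3]bₗ[2]cₗ[3] = (-3)·(3)·(0) + (-2)·(1)·(2) = -4; checking all 27 entries, every one matches. The claim holds.

Yes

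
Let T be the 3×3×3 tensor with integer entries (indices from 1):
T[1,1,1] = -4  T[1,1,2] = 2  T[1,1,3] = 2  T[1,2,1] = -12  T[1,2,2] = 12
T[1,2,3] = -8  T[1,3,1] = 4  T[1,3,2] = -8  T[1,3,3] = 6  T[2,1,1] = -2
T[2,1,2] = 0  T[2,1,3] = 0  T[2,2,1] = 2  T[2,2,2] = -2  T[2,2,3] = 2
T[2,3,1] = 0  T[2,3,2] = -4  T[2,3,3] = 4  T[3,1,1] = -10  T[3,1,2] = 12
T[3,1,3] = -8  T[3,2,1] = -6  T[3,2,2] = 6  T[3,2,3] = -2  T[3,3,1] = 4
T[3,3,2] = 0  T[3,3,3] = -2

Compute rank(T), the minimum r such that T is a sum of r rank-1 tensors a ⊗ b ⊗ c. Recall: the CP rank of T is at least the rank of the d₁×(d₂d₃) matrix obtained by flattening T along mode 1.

Lower bound: the mode-1 unfolding of T (rows indexed by i, columns by (j,k) = (1,1), (1,2), (1,3), (2,1), (2,2), (2,3), (3,1), (3,2), (3,3)) is [[-4, 2, 2, -12, 12, -8, 4, -8, 6], [-2, 0, 0, 2, -2, 2, 0, -4, 4], [-10, 12, -8, -6, 6, -2, 4, 0, -2]].
There the 3×3 minor on rows i ∈ {1, 2, 3}, columns (j,k) ∈ {(1,1), (1,2), (1,3)} is det [[-4, 2, 2], [-2, 0, 0], [-10, 12, -8]] = -80 ≠ 0, so this unfolding has rank ≥ 3; CP rank is at least every unfolding rank, so rank(T) ≥ 3. (Unfolding ranks only ever bound the CP rank from below — rank(T) can be strictly larger than all of them — so the matching upper bound has to come from an explicit 3-term decomposition.)
Upper bound: T is a sum of 3 rank-1 terms, T = [1, 0, 1] ⊗ [2, 2, -1] ⊗ [-4, 4, -2] + [1, 1, -1] ⊗ [1, 0, 2] ⊗ [0, -2, 2] + [2, -1, -1] ⊗ [1, -1, 0] ⊗ [2, -2, 2] (one valid choice — decompositions are not unique — normalised so each a, b is primitive with positive first nonzero entry; check it by expanding all entries), so rank(T) ≤ 3.
These bounds meet, so rank(T) = 3.

3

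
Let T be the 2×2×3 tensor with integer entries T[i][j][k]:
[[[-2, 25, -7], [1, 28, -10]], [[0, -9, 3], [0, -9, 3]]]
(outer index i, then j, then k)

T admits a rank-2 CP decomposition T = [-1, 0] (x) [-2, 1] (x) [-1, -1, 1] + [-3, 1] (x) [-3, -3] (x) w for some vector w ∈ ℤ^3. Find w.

w = [0, 3, -1]

Subtract the known terms from T to get the rank-1 residual R = [-3, 1] (x) [-3, -3] (x) w, so R[i,j,k] = a[i]·b[j]·w[k]. Pick indices with nonzero a[0]·b[0] = (-3)·(-3) = 9. Only the fibre through (0,0,·) is needed: R[0,0,:] = T[0,0,:] − Σₗ aₗ[0]bₗ[0]cₗ = [-2, 25, -7] − (-1)·(-2)·[-1, -1, 1] = [0, 27, -9]. Then w[k] = R[0,0,k] / 9 for each k, giving w = [0, 27, -9] / 9 = [0, 3, -1].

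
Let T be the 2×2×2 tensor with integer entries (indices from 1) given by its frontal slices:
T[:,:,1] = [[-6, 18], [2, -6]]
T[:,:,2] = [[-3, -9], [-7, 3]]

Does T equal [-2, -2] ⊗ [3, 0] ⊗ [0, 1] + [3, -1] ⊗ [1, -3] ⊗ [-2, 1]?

Yes

Reconstruct entrywise from the claimed factors. For example, T[2,2,1] = -6 and Σₗ aₗ[2]bₗ[2]cₗ[1] = (-2)·(0)·(0) + (-1)·(-3)·(-2) = -6; checking all 8 entries, every one matches. The claim holds.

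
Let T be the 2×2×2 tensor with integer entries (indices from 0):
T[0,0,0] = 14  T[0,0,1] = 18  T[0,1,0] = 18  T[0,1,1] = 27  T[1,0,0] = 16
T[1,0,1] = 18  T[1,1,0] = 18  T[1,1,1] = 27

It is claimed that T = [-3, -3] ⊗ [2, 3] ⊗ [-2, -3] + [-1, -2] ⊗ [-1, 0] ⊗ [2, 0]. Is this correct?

Reconstruct entrywise from the claimed factors. For example, T[0,1,0] = 18 and Σₗ aₗ[0]bₗ[1]cₗ[0] = (-3)·(3)·(-2) + (-1)·(0)·(2) = 18; checking all 8 entries, every one matches. The claim holds.

Yes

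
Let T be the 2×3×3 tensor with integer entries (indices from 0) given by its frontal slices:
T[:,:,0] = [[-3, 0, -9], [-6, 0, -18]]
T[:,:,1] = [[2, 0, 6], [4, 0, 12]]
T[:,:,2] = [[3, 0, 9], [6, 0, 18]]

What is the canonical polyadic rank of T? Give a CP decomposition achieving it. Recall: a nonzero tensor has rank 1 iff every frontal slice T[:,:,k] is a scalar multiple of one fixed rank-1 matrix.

Lower bound: T ≠ 0 (e.g. T[0,0,0] = -3), so rank(T) ≥ 1.
Upper bound: the mode-1 fibre T[:,0,0] = [-3, -6] gives a = [1, 2] (primitive direction); the mode-2 fibre T[0,:,0] = [-3, 0, -9] gives b = [1, 0, 3]; then c[k] = T[0,0,k] / (a[0]·b[0]) = [-3, 2, 3] / 1 = [-3, 2, 3].
Expanding [1, 2] ⊗ [1, 0, 3] ⊗ [-3, 2, 3] reproduces all 18 entries of T, so T = [1, 2] ⊗ [1, 0, 3] ⊗ [-3, 2, 3] and rank(T) ≤ 1.
These bounds meet, so rank(T) = 1.

rank(T) = 1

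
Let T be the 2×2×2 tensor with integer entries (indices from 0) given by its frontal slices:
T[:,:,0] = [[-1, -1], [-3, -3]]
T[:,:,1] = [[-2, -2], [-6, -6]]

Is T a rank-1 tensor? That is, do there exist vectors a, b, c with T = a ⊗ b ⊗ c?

Yes

If T = a ⊗ b ⊗ c then every fibre of T is a multiple of the corresponding factor, so read the factors off the fibres through the nonzero entry T[0,0,0] = -1.
The mode-1 fibre T[:,0,0] = [-1, -3] gives a = (1, 3) (primitive direction); the mode-2 fibre T[0,:,0] = [-1, -1] gives b = (1, 1); then c[k] = T[0,0,k] / (a[0]·b[0]) = [-1, -2] / 1 = (-1, -2).
Expanding (1, 3) ⊗ (1, 1) ⊗ (-1, -2) reproduces all 8 entries of T, so T = (1, 3) ⊗ (1, 1) ⊗ (-1, -2) and rank(T) ≤ 1.
Equivalently every frontal slice T[:,:,k] is c[k] times the rank-1 matrix (1, 3) ⊗ (1, 1). So T has rank 1 (it is nonzero).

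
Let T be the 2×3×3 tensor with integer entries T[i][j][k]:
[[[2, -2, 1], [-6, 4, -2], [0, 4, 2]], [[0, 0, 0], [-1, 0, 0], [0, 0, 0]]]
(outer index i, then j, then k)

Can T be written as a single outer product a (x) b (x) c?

No

The mode-2 unfolding of T (rows indexed by j, columns by (i,k) = (0,0), (0,1), (0,2), (1,0), (1,1), (1,2)) is [[2, -2, 1, 0, 0, 0], [-6, 4, -2, -1, 0, 0], [0, 4, 2, 0, 0, 0]].
There the 3×3 minor on rows j ∈ {0, 1, 2}, columns (i,k) ∈ {(0,0), (0,1), (0,2)} is det [[2, -2, 1], [-6, 4, -2], [0, 4, 2]] = -16 ≠ 0, so this unfolding has rank ≥ 3; CP rank is at least every unfolding rank, so rank(T) ≥ 3.
In particular rank(T) ≥ 3 > 1, so T is not rank-1.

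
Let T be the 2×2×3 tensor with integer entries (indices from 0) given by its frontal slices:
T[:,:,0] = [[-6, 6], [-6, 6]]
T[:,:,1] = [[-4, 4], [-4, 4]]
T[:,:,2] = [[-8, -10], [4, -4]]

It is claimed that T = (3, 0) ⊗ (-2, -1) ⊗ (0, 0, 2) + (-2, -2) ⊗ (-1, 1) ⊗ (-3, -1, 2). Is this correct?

No

Reconstruct entry (0,0,1) from the claimed factors: Σₗ aₗ[0]bₗ[0]cₗ[1] = (3)·(-2)·(0) + (-2)·(-1)·(-1) = -2, but T[0,0,1] = -4. The claim is false.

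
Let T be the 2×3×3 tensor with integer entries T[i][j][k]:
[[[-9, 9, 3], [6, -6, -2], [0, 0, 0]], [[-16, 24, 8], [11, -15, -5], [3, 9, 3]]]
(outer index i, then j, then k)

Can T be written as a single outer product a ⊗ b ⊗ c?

No

The mode-1 unfolding of T (rows indexed by i, columns by (j,k) = (0,0), (0,1), (0,2), (1,0), (1,1), (1,2), (2,0), (2,1), (2,2)) is [[-9, 9, 3, 6, -6, -2, 0, 0, 0], [-16, 24, 8, 11, -15, -5, 3, 9, 3]].
There the 2×2 minor on rows i ∈ {0, 1}, columns (j,k) ∈ {(0,0), (0,1)} is det [[-9, 9], [-16, 24]] = -72 ≠ 0, so this unfolding has rank ≥ 2; CP rank is at least every unfolding rank, so rank(T) ≥ 2.
In particular rank(T) ≥ 2 > 1, so T is not rank-1.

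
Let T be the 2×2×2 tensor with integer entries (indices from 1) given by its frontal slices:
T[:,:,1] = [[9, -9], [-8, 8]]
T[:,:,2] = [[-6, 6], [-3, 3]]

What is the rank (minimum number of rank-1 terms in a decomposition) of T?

Lower bound: the mode-3 unfolding of T (rows indexed by k, columns by (i,j) = (1,1), (1,2), (2,1), (2,2)) is [[9, -9, -8, 8], [-6, 6, -3, 3]].
There the 2×2 minor on rows k ∈ {1, 2}, columns (i,j) ∈ {(1,1), (2,1)} is det [[9, -8], [-6, -3]] = -75 ≠ 0, so this unfolding has rank ≥ 2; CP rank is at least every unfolding rank, so rank(T) ≥ 2. (Unfolding ranks only ever bound the CP rank from below — rank(T) can be strictly larger than all of them — so the matching upper bound has to come from an explicit 2-term decomposition.)
Upper bound — finding two terms. Every mode-2 slice of T is a multiple of one matrix: T[:,j,:] = b[j]·M with b = [1, -1] and M = [[9, -6], [-8, -3]] (rows indexed by i, columns by k). So it suffices to write M as a sum of two rank-1 matrices.
Splitting M by its rows (i = 1, 2), M = [1, 0][9, -6]ᵀ + [0, 1][-8, -3]ᵀ.
Hence T = [1, 0] ∘ [1, -1] ∘ [9, -6] + [0, 1] ∘ [1, -1] ∘ [-8, -3], so rank(T) ≤ 2.
These bounds meet, so rank(T) = 2.

2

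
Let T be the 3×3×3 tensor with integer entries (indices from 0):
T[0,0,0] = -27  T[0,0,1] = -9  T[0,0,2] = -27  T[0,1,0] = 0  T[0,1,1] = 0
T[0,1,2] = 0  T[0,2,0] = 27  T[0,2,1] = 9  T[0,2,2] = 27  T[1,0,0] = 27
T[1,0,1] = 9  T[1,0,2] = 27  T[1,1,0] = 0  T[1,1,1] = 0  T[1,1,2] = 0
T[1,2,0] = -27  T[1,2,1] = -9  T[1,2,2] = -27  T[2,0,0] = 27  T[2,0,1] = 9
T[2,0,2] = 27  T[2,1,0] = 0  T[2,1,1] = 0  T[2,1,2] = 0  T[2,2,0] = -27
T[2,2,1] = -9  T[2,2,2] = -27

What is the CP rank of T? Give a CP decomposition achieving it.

Lower bound: T ≠ 0 (e.g. T[0,0,0] = -27), so rank(T) ≥ 1.
Upper bound: if T = a ∘ b ∘ c then every fibre of T is a multiple of the corresponding factor, so read the factors off the fibres through the nonzero entry T[0,0,0] = -27.
The mode-1 fibre T[:,0,0] = [-27, 27, 27] gives a = [1, -1, -1] (primitive direction); the mode-2 fibre T[0,:,0] = [-27, 0, 27] gives b = [1, 0, -1]; then c[k] = T[0,0,k] / (a[0]·b[0]) = [-27, -9, -27] / 1 = [-27, -9, -27].
Expanding [1, -1, -1] ∘ [1, 0, -1] ∘ [-27, -9, -27] reproduces all 27 entries of T, so T = [1, -1, -1] ∘ [1, 0, -1] ∘ [-27, -9, -27] and rank(T) ≤ 1.
These bounds meet, so rank(T) = 1.

rank(T) = 1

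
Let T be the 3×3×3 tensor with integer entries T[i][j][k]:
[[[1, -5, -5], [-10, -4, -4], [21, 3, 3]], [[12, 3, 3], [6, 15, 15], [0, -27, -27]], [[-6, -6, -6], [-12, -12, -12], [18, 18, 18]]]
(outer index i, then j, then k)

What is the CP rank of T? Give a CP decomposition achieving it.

rank(T) = 2

Lower bound: the mode-1 unfolding of T (rows indexed by i, columns by (j,k) = (0,0), (0,1), (0,2), (1,0), (1,1), (1,2), (2,0), (2,1), (2,2)) is [[1, -5, -5, -10, -4, -4, 21, 3, 3], [12, 3, 3, 6, 15, 15, 0, -27, -27], [-6, -6, -6, -12, -12, -12, 18, 18, 18]].
There the 2×2 minor on rows i ∈ {0, 1}, columns (j,k) ∈ {(0,0), (0,1)} is det [[1, -5], [12, 3]] = 63 ≠ 0, so this unfolding has rank ≥ 2; CP rank is at least every unfolding rank, so rank(T) ≥ 2. (This is only a lower bound: in general the CP rank may exceed every unfolding rank, so we still need to exhibit 2 rank-1 terms summing to T.)
Upper bound — finding two terms. Write S_k = T[:,:,k] for the frontal slices: S₀ = [[1, -10, 21], [12, 6, 0], [-6, -12, 18]], S₁ = [[-5, -4, 3], [3, 15, -27], [-6, -12, 18]], S₂ = [[-5, -4, 3], [3, 15, -27], [-6, -12, 18]].
If T = a₁ ⊗ b₁ ⊗ c₁ + a₂ ⊗ b₂ ⊗ c₂ then each S_k = c₁[k]·a₁b₁ᵀ + c₂[k]·a₂b₂ᵀ. S₀ and S₁ are linearly independent, so a₁b₁ᵀ and a₂b₂ᵀ must span the same plane of matrices: they are the rank-1 matrices of the form x·S₀ + y·S₁.
The 2×2 minor of x·S₀ + y·S₁ on rows {0,1}, columns {0,1} is 126·x² + 63·xy − 63·y² = 63·(2·x − y)(x + y), vanishing at (x:y) = (1:2) and (1:-1).
M₁ = S₀ + 2·S₁ = [[-9, -18, 27], [18, 36, -54], [-18, -36, 54]] = (-9)·[1, -2, 2][1, 2, -3]ᵀ and M₂ = S₀ − S₁ = [[6, -6, 18], [9, -9, 27], [0, 0, 0]] = 3·[2, 3, 0][1, -1, 3]ᵀ, so take a₁ = [1, -2, 2], b₁ = [1, 2, -3], a₂ = [2, 3, 0], b₂ = [1, -1, 3].
Each slice is an integer combination of E₁ = a₁b₁ᵀ and E₂ = a₂b₂ᵀ: S₀ = −3·E₁ + 2·E₂, S₁ = −3·E₁ − E₂, S₂ = −3·E₁ − E₂; reading off coefficients, c₁ = [-3, -3, -3] and c₂ = [2, -1, -1].
Hence T = [1, -2, 2] ⊗ [1, 2, -3] ⊗ [-3, -3, -3] + [2, 3, 0] ⊗ [1, -1, 3] ⊗ [2, -1, -1], so rank(T) ≤ 2.
These bounds meet, so rank(T) = 2.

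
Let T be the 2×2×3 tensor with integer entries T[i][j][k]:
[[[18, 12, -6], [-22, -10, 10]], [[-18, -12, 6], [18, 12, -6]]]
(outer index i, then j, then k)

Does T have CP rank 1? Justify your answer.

No

The mode-2 unfolding of T (rows indexed by j, columns by (i,k) = (0,0), (0,1), (0,2), (1,0), (1,1), (1,2)) is [[18, 12, -6, -18, -12, 6], [-22, -10, 10, 18, 12, -6]].
There the 2×2 minor on rows j ∈ {0, 1}, columns (i,k) ∈ {(0,0), (0,1)} is det [[18, 12], [-22, -10]] = 84 ≠ 0, so this unfolding has rank ≥ 2; CP rank is at least every unfolding rank, so rank(T) ≥ 2.
In particular rank(T) ≥ 2 > 1, so T is not rank-1.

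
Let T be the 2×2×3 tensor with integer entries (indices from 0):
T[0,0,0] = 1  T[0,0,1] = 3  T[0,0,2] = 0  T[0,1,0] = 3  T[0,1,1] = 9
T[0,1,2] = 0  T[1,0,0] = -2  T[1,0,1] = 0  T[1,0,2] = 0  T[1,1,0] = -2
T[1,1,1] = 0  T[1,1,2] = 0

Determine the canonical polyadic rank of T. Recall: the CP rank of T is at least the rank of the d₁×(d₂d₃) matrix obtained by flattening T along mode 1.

2

Lower bound: in the mode-1 unfolding of T (rows indexed by i, columns by (j,k)) the 2×2 minor on rows i ∈ {0, 1}, columns (j,k) ∈ {(0,0), (0,1)} is det [[1, 3], [-2, 0]] = 6 ≠ 0, so that unfolding has rank ≥ 2 and hence rank(T) ≥ 2 (CP rank is at least every unfolding rank, though it can be larger).
Upper bound: with S_k = T[:,:,k], the two rank-1 terms a₁b₁ᵀ, a₂b₂ᵀ are the rank-1 members of the pencil x·S₀ + y·S₁.
det(x·S₀ + y·S₁) is 4·x² + 12·xy = 4·(x + 3·y)(x), vanishing at (x:y) = (3:-1) and (0:1).
M₁ = 3·S₀ − S₁ = [[0, 0], [-6, -6]] = (-6)·[0, 1][1, 1]ᵀ and M₂ = S₁ = [[3, 9], [0, 0]] = 3·[1, 0][1, 3]ᵀ, so take a₁ = [0, 1], b₁ = [1, 1], a₂ = [1, 0], b₂ = [1, 3].
Each slice is an integer combination of E₁ = a₁b₁ᵀ and E₂ = a₂b₂ᵀ: S₀ = −2·E₁ + E₂, S₁ = 3·E₂, S₂ = 0; reading off coefficients, c₁ = [-2, 0, 0] and c₂ = [1, 3, 0].
Hence T = [0, 1] ⊗ [1, 1] ⊗ [-2, 0, 0] + [1, 0] ⊗ [1, 3] ⊗ [1, 3, 0], so rank(T) ≤ 2.
These bounds meet, so rank(T) = 2.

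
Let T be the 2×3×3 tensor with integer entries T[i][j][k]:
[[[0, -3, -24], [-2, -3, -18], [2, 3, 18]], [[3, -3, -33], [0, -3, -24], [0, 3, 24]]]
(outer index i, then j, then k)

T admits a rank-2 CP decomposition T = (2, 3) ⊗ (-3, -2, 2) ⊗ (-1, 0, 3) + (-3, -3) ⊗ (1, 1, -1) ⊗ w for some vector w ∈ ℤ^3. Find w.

w = (2, 1, 2)

Subtract the known terms from T to get the rank-1 residual R = (-3, -3) ⊗ (1, 1, -1) ⊗ w, so R[i,j,k] = a[i]·b[j]·w[k]. Pick indices with nonzero a[0]·b[0] = (-3)·(1) = -3. Only the fibre through (0,0,·) is needed: R[0,0,:] = T[0,0,:] − Σₗ aₗ[0]bₗ[0]cₗ = [0, -3, -24] − (2)·(-3)·(-1, 0, 3) = [-6, -3, -6]. Then w[k] = R[0,0,k] / -3 for each k, giving w = [-6, -3, -6] / -3 = (2, 1, 2).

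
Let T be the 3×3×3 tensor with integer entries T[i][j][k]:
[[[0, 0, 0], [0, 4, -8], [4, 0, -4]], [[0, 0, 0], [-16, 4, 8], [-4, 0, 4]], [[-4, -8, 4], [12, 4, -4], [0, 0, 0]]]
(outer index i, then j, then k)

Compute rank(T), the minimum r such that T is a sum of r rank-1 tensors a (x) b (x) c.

3

Lower bound: the mode-3 unfolding of T (rows indexed by k, columns by (i,j) = (0,0), (0,1), (0,2), (1,0), (1,1), (1,2), (2,0), (2,1), (2,2)) is [[0, 0, 4, 0, -16, -4, -4, 12, 0], [0, 4, 0, 0, 4, 0, -8, 4, 0], [0, -8, -4, 0, 8, 4, 4, -4, 0]].
There the 3×3 minor on rows k ∈ {0, 1, 2}, columns (i,j) ∈ {(0,1), (0,2), (2,0)} is det [[0, 4, -4], [4, 0, -8], [-8, -4, 4]] = 256 ≠ 0, so this unfolding has rank ≥ 3; CP rank is at least every unfolding rank, so rank(T) ≥ 3. (Unfolding ranks only ever bound the CP rank from below — rank(T) can be strictly larger than all of them — so the matching upper bound has to come from an explicit 3-term decomposition.)
Upper bound: T is a sum of 3 rank-1 terms, T = [0, 0, 1] (x) [1, -1, 0] (x) [-4, -8, 4] + [1, -1, 0] (x) [0, 2, 1] (x) [4, 0, -4] + [1, 1, -1] (x) [0, 1, 0] (x) [-8, 4, 0] (written with every a and b primitive with positive leading entry and the scale carried by c; CP decompositions are not unique, and this one is verified by expanding entrywise), so rank(T) ≤ 3.
These bounds meet, so rank(T) = 3.
Check entry T[1,0,0] = 0: (0)·(1)·(-4) + (-1)·(0)·(4) + (1)·(0)·(-8) = 0.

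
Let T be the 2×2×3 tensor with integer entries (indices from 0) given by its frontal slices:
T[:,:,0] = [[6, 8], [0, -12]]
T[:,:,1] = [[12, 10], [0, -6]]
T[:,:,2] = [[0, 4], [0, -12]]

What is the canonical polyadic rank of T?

Lower bound: the mode-2 unfolding of T (rows indexed by j, columns by (i,k) = (0,0), (0,1), (0,2), (1,0), (1,1), (1,2)) is [[6, 12, 0, 0, 0, 0], [8, 10, 4, -12, -6, -12]].
There the 2×2 minor on rows j ∈ {0, 1}, columns (i,k) ∈ {(0,0), (0,1)} is det [[6, 12], [8, 10]] = -36 ≠ 0, so this unfolding has rank ≥ 2; CP rank is at least every unfolding rank, so rank(T) ≥ 2. (Unfolding ranks only ever bound the CP rank from below — rank(T) can be strictly larger than all of them — so the matching upper bound has to come from an explicit 2-term decomposition.)
Upper bound — finding two terms. Write S_k = T[:,:,k] for the frontal slices: S₀ = [[6, 8], [0, -12]], S₁ = [[12, 10], [0, -6]], S₂ = [[0, 4], [0, -12]].
If T = a₁ (x) b₁ (x) c₁ + a₂ (x) b₂ (x) c₂ then each S_k = c₁[k]·a₁b₁ᵀ + c₂[k]·a₂b₂ᵀ. S₀ and S₁ are linearly independent, so a₁b₁ᵀ and a₂b₂ᵀ must span the same plane of matrices: they are the rank-1 matrices of the form x·S₀ + y·S₁.
det(x·S₀ + y·S₁) is −72·x² − 180·xy − 72·y² = (-36)·(x + 2·y)(2·x + y), vanishing at (x:y) = (2:-1) and (1:-2).
M₁ = 2·S₀ − S₁ = [[0, 6], [0, -18]] = 6·[1, -3][0, 1]ᵀ and M₂ = S₀ − 2·S₁ = [[-18, -12], [0, 0]] = (-6)·[1, 0][3, 2]ᵀ, so take a₁ = [1, -3], b₁ = [0, 1], a₂ = [1, 0], b₂ = [3, 2].
Each slice is an integer combination of E₁ = a₁b₁ᵀ and E₂ = a₂b₂ᵀ: S₀ = 4·E₁ + 2·E₂, S₁ = 2·E₁ + 4·E₂, S₂ = 4·E₁; reading off coefficients, c₁ = [4, 2, 4] and c₂ = [2, 4, 0].
Hence T = [1, -3] (x) [0, 1] (x) [4, 2, 4] + [1, 0] (x) [3, 2] (x) [2, 4, 0], so rank(T) ≤ 2.
These bounds meet, so rank(T) = 2.
Check entry T[1,0,0] = 0: (-3)·(0)·(4) + (0)·(3)·(2) = 0.

2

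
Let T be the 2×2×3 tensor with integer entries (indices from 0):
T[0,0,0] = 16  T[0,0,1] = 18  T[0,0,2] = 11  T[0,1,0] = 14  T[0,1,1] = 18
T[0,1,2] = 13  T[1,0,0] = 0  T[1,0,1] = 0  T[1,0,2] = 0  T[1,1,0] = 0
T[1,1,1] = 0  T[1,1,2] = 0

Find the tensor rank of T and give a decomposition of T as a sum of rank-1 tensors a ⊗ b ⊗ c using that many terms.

Lower bound: in the mode-3 unfolding of T (rows indexed by k, columns by (i,j)) the 2×2 minor on rows k ∈ {0, 1}, columns (i,j) ∈ {(0,0), (0,1)} is det [[16, 14], [18, 18]] = 36 ≠ 0, so that unfolding has rank ≥ 2 and hence rank(T) ≥ 2 (CP rank is at least every unfolding rank, though it can be larger).
Upper bound: T[i,:,:] = a[i]·M for every slice, with a = (1, 0) and M = [[16, 18, 11], [14, 18, 13]] (rows j, columns k).
Splitting M by its rows (j = 0, 1), M = (1, 0)(16, 18, 11)ᵀ + (0, 1)(14, 18, 13)ᵀ.
Hence T = (1, 0) ⊗ (1, 0) ⊗ (16, 18, 11) + (1, 0) ⊗ (0, 1) ⊗ (14, 18, 13), so rank(T) ≤ 2.
These bounds meet, so rank(T) = 2.

rank(T) = 2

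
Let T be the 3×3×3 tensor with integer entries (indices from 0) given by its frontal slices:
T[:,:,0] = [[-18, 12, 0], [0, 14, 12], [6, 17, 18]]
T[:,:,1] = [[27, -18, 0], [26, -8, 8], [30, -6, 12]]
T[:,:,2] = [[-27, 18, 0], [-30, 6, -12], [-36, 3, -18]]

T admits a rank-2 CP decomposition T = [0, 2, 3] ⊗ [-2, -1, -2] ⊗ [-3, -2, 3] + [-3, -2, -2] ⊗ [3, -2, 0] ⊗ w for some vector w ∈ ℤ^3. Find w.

w = [2, -3, 3]

Subtract the known terms from T to get the rank-1 residual R = [-3, -2, -2] ⊗ [3, -2, 0] ⊗ w, so R[i,j,k] = a[i]·b[j]·w[k]. Pick indices with nonzero a[0]·b[0] = (-3)·(3) = -9. Only the fibre through (0,0,·) is needed: R[0,0,:] = T[0,0,:] − Σₗ aₗ[0]bₗ[0]cₗ = [-18, 27, -27] − (0)·(-2)·[-3, -2, 3] = [-18, 27, -27]. Then w[k] = R[0,0,k] / -9 for each k, giving w = [-18, 27, -27] / -9 = [2, -3, 3].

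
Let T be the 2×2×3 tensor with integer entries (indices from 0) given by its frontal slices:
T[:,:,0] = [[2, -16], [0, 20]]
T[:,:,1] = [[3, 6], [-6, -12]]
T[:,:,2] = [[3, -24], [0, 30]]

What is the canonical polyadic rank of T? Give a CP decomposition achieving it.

Lower bound: the mode-1 unfolding of T (rows indexed by i, columns by (j,k) = (0,0), (0,1), (0,2), (1,0), (1,1), (1,2)) is [[2, 3, 3, -16, 6, -24], [0, -6, 0, 20, -12, 30]].
There the 2×2 minor on rows i ∈ {0, 1}, columns (j,k) ∈ {(0,0), (0,1)} is det [[2, 3], [0, -6]] = -12 ≠ 0, so this unfolding has rank ≥ 2; CP rank is at least every unfolding rank, so rank(T) ≥ 2. (Flattening ranks never certify an upper bound on CP rank; for that we must actually write T with 2 rank-1 terms.)
Upper bound — finding two terms. Write S_k = T[:,:,k] for the frontal slices: S₀ = [[2, -16], [0, 20]], S₁ = [[3, 6], [-6, -12]], S₂ = [[3, -24], [0, 30]].
If T = a₁ (x) b₁ (x) c₁ + a₂ (x) b₂ (x) c₂ then each S_k = c₁[k]·a₁b₁ᵀ + c₂[k]·a₂b₂ᵀ. S₀ and S₁ are linearly independent, so a₁b₁ᵀ and a₂b₂ᵀ must span the same plane of matrices: they are the rank-1 matrices of the form x·S₀ + y·S₁.
det(x·S₀ + y·S₁) is 40·x² − 60·xy = 20·(2·x − 3·y)(x), vanishing at (x:y) = (3:2) and (0:1).
M₁ = 3·S₀ + 2·S₁ = [[12, -36], [-12, 36]] = 12·(1, -1)(1, -3)ᵀ and M₂ = S₁ = [[3, 6], [-6, -12]] = 3·(1, -2)(1, 2)ᵀ, so take a₁ = (1, -1), b₁ = (1, -3), a₂ = (1, -2), b₂ = (1, 2).
Each slice is an integer combination of E₁ = a₁b₁ᵀ and E₂ = a₂b₂ᵀ: S₀ = 4·E₁ − 2·E₂, S₁ = 3·E₂, S₂ = 6·E₁ − 3·E₂; reading off coefficients, c₁ = (4, 0, 6) and c₂ = (-2, 3, -3).
Hence T = (1, -1) (x) (1, -3) (x) (4, 0, 6) + (1, -2) (x) (1, 2) (x) (-2, 3, -3), so rank(T) ≤ 2.
These bounds meet, so rank(T) = 2.

rank(T) = 2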